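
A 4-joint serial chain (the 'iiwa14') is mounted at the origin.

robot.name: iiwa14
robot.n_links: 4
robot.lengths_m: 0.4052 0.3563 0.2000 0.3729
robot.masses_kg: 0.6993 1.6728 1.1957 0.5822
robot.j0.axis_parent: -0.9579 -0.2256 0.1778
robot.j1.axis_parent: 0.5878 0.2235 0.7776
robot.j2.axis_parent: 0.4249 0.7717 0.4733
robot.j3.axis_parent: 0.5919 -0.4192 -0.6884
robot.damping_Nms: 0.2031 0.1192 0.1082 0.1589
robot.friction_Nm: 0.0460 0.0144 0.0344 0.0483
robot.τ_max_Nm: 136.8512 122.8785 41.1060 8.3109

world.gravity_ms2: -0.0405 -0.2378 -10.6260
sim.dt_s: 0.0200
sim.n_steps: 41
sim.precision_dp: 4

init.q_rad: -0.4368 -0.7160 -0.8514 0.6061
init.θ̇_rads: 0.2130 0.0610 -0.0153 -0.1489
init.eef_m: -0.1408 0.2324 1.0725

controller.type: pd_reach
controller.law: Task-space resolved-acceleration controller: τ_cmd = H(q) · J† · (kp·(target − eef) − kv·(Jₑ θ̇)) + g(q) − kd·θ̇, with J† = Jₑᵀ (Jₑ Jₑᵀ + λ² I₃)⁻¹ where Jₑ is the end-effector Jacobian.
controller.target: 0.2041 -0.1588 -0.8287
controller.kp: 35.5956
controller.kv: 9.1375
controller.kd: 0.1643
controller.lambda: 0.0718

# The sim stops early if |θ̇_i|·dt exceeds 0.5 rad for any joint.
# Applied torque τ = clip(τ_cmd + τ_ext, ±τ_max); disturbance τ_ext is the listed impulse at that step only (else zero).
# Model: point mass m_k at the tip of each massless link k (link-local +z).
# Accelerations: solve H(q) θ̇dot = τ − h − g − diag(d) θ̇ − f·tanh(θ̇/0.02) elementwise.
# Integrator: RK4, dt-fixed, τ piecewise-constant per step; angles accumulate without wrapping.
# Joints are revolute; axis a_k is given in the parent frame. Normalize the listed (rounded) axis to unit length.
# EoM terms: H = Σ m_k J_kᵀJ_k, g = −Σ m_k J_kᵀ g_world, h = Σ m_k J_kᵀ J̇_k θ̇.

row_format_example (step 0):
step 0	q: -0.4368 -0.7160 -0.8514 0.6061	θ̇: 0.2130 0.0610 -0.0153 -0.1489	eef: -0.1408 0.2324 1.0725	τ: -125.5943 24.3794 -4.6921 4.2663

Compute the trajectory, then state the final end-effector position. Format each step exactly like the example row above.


step 1	q: -0.4488 -0.7179 -0.8823 0.6236	θ̇: -1.3994 -0.2190 -3.0691 1.8319	eef: -0.1393 0.2330 1.0593	τ: -97.6571 19.3680 -3.2945 3.1746
step 2	q: -0.4885 -0.7223 -0.9671 0.6729	θ̇: -2.5472 -0.1844 -5.3472 3.0748	eef: -0.1318 0.2270 1.0233	τ: -66.3522 13.2481 -2.9476 2.5557
step 3	q: -0.5465 -0.7236 -1.0892 0.7426	θ̇: -3.2389 0.0759 -6.8070 3.8921	eef: -0.1180 0.2136 0.9693	τ: -36.3322 7.3611 -2.6646 2.0471
step 4	q: -0.6145 -0.7184 -1.2338 0.8257	θ̇: -3.5578 0.4375 -7.6120 4.4051	eef: -0.0986 0.1927 0.9016	τ: -10.2735 2.4298 -1.9309 1.4843
step 5	q: -0.6860 -0.7058 -1.3898 0.9167	θ̇: -3.5934 0.8285 -7.9927 4.6797	eef: -0.0745 0.1653 0.8240	τ: 11.2738 -1.4375 -0.6387 0.8207
step 6	q: -0.7561 -0.6854 -1.5509 1.0115	θ̇: -3.4111 1.2259 -8.1468 4.7823	eef: -0.0471 0.1327 0.7400	τ: 29.1235 -4.4788 1.1118 0.0752
step 7	q: -0.8207 -0.6570 -1.7139 1.1075	θ̇: -3.0433 1.6428 -8.2236 4.7685	eef: -0.0175 0.0964 0.6525	τ: 44.8849 -7.0984 3.1852 -0.7050
step 8	q: -0.8762 -0.6200 -1.8783 1.2028	θ̇: -2.4931 2.1041 -8.3159 4.7020	eef: 0.0139 0.0576 0.5639	τ: 61.0786 -9.8802 5.5202 -1.4765
step 9	q: -0.9187 -0.5736 -2.0447 1.2975	θ̇: -1.7393 2.6098 -8.4391 4.6869	eef: 0.0470 0.0167 0.4766	τ: 82.3607 -13.8862 8.2239 -2.2240
step 10	q: -0.9437 -0.5176 -2.2126 1.3943	θ̇: -0.7428 3.0403 -8.4753 4.8954	eef: 0.0824 -0.0264 0.3935	τ: 118.5877 -21.5558 11.6619 -2.9824
step 11	q: -0.9456 -0.4577 -2.3776 1.4997	θ̇: 0.5509 2.9176 -8.1209 5.4582	eef: 0.1211 -0.0723 0.3187	τ: 136.8512 -34.8776 14.8142 -3.7629
step 12	q: -0.9408 -0.4801 -2.4685 1.6480	θ̇: 0.0543 -4.7544 -1.6919 8.4799	eef: 0.1567 -0.1210 0.2565	τ: 98.6622 -24.4726 6.8607 -4.2241
step 13	q: -0.9275 -0.5802 -2.5437 1.7311	θ̇: 1.2858 -5.4100 -5.7311 -0.1882	eef: 0.1866 -0.1668 0.2064	τ: -40.5303 5.6173 0.4768 -2.5723
step 14	q: -0.9109 -0.7084 -2.6573 1.6838	θ̇: 0.3890 -7.3583 -5.4555 -4.1824	eef: 0.2097 -0.2100 0.1648	τ: -104.7474 21.5991 -1.9776 -2.1257
step 15	q: -0.9189 -0.8611 -2.7503 1.5907	θ̇: -1.1768 -7.7279 -3.8001 -4.8055	eef: 0.2215 -0.2516 0.1274	τ: -92.0740 19.6379 -0.9028 -2.2151
step 16	q: -0.9558 -1.0109 -2.8116 1.4990	θ̇: -2.5155 -7.1003 -2.4006 -4.2246	eef: 0.2242 -0.2892 0.0900	τ: -62.8888 14.3433 1.1191 -2.2704
step 17	q: -1.0158 -1.1442 -2.8507 1.4211	θ̇: -3.4865 -6.1396 -1.5794 -3.5325	eef: 0.2211 -0.3211 0.0496	τ: -38.6855 10.6584 2.7611 -2.1815
step 18	q: -1.0923 -1.2567 -2.8784 1.3558	θ̇: -4.1723 -5.0555 -1.2523 -2.9993	eef: 0.2143 -0.3468 0.0054	τ: -19.9541 8.4469 3.9447 -1.9998
step 19	q: -1.1804 -1.3467 -2.9034 1.2996	θ̇: -4.6445 -3.9110 -1.2922 -2.6401	eef: 0.2052 -0.3665 -0.0422	τ: -5.2797 7.1735 4.8060 -1.7842
step 20	q: -1.2763 -1.4133 -2.9318 1.2494	θ̇: -4.9464 -2.7277 -1.5820 -2.3916	eef: 0.1947 -0.3804 -0.0926	τ: 6.3678 6.4175 5.4651 -1.5782
step 21	q: -1.3768 -1.4559 -2.9677 1.2037	θ̇: -5.1029 -1.5221 -2.0193 -2.1721	eef: 0.1833 -0.3892 -0.1448	τ: 15.6051 5.8718 5.9964 -1.4096
step 22	q: -1.4791 -1.4744 -3.0130 1.1628	θ̇: -5.1287 -0.3158 -2.5168 -1.9098	eef: 0.1716 -0.3935 -0.1978	τ: 22.8137 5.3178 6.4407 -1.2938
step 23	q: -1.5808 -1.4691 -3.0682 1.1279	θ̇: -5.0353 0.8597 -3.0033 -1.5610	eef: 0.1601 -0.3938 -0.2507	τ: 28.2880 4.6172 6.8199 -1.2346
step 24	q: -1.6796 -1.4408 -3.1326 1.1009	θ̇: -4.8350 1.9795 -3.4291 -1.1100	eef: 0.1491 -0.3907 -0.3027	τ: 32.2724 3.7042 7.1458 -1.2274
step 25	q: -1.7734 -1.3910 -3.2046 1.0837	θ̇: -4.5438 3.0190 -3.7641 -0.5721	eef: 0.1392 -0.3850 -0.3533	τ: 35.0098 2.5766 7.4253 -1.2607
step 26	q: -1.8608 -1.3214 -3.2823 1.0778	θ̇: -4.1815 3.9559 -3.9999 0.0031	eef: 0.1310 -0.3772 -0.4019	τ: 36.7520 1.2741 7.6637 -1.3146
step 27	q: -1.9403 -1.2345 -3.3639 1.0826	θ̇: -3.7712 4.7636 -4.1521 0.5176	eef: 0.1250 -0.3678 -0.4482	τ: 37.7820 -0.1515 7.8661 -1.3551
step 28	q: -2.0115 -1.1328 -3.4476 1.0974	θ̇: -3.3382 5.4375 -4.2111 1.0113	eef: 0.1216 -0.3573 -0.4920	τ: 38.2086 -1.5656 8.0209 -1.3973
step 29	q: -2.0740 -1.0192 -3.5317 1.1214	θ̇: -2.9075 5.9611 -4.1958 1.4359	eef: 0.1210 -0.3462 -0.5332	τ: 38.2646 -2.8853 8.1268 -1.4278
step 30	q: -2.1281 -0.8968 -3.6149 1.1528	θ̇: -2.5031 6.3057 -4.1258 1.7346	eef: 0.1233 -0.3348 -0.5716	τ: 38.1916 -4.0492 8.1825 -1.4332
step 31	q: -2.1746 -0.7697 -3.6964 1.1883	θ̇: -2.1476 6.4284 -4.0160 1.8443	eef: 0.1281 -0.3232 -0.6072	τ: 38.2104 -5.0173 8.1857 -1.4023
step 32	q: -2.2146 -0.6426 -3.7753 1.2237	θ̇: -1.8599 6.2828 -3.8731 1.7073	eef: 0.1352 -0.3115 -0.6399	τ: 38.4618 -5.7668 8.1335 -1.3288
step 33	q: -2.2496 -0.5211 -3.8510 1.2540	θ̇: -1.6481 5.8535 -3.6922 1.3150	eef: 0.1438 -0.2995 -0.6698	τ: 38.9158 -6.2807 8.0245 -1.2182
step 34	q: -2.2810 -0.4104 -3.9226 1.2748	θ̇: -1.5026 5.1941 -3.4586 0.7564	eef: 0.1530 -0.2868 -0.6968	τ: 39.3373 -6.5442 7.8641 -1.0939
step 35	q: -2.3099 -0.3141 -3.9889 1.2843	θ̇: -1.3986 4.4235 -3.1624 0.1958	eef: 0.1619 -0.2736 -0.7209	τ: 39.4132 -6.5604 7.6664 -0.9894
step 36	q: -2.3370 -0.2330 -4.0487 1.2845	θ̇: -1.3043 3.6982 -2.8024 -0.1442	eef: 0.1698 -0.2599 -0.7422	τ: 38.8764 -6.3451 7.4509 -0.9473
step 37	q: -2.3620 -0.1651 -4.1009 1.2805	θ̇: -1.2062 3.0786 -2.4173 -0.2654	eef: 0.1763 -0.2462 -0.7606	τ: 37.8296 -5.9829 7.2357 -0.9571
step 38	q: -2.3852 -0.1089 -4.1457 1.2745	θ̇: -1.1084 2.5338 -2.0520 -0.3299	eef: 0.1813 -0.2327 -0.7765	τ: 36.5333 -5.5731 7.0269 -0.9720
step 39	q: -2.4063 -0.0628 -4.1834 1.2680	θ̇: -1.0079 2.0762 -1.7161 -0.3325	eef: 0.1851 -0.2197 -0.7899	τ: 35.0478 -5.1448 6.8275 -0.9906
step 40	q: -2.4255 -0.0250 -4.2147 1.2617	θ̇: -0.9062 1.6980 -1.4160 -0.2961	eef: 0.1878 -0.2075 -0.8013	τ: 33.4578 -4.7228 6.6388 -1.0074
step 41	q: -2.4426 0.0059 -4.2405 1.2564	θ̇: -0.8055 1.3865 -1.1536 -0.2420	eef: 0.1897 -0.1962 -0.8107
final eef position (m): 0.1897 -0.1962 -0.8107


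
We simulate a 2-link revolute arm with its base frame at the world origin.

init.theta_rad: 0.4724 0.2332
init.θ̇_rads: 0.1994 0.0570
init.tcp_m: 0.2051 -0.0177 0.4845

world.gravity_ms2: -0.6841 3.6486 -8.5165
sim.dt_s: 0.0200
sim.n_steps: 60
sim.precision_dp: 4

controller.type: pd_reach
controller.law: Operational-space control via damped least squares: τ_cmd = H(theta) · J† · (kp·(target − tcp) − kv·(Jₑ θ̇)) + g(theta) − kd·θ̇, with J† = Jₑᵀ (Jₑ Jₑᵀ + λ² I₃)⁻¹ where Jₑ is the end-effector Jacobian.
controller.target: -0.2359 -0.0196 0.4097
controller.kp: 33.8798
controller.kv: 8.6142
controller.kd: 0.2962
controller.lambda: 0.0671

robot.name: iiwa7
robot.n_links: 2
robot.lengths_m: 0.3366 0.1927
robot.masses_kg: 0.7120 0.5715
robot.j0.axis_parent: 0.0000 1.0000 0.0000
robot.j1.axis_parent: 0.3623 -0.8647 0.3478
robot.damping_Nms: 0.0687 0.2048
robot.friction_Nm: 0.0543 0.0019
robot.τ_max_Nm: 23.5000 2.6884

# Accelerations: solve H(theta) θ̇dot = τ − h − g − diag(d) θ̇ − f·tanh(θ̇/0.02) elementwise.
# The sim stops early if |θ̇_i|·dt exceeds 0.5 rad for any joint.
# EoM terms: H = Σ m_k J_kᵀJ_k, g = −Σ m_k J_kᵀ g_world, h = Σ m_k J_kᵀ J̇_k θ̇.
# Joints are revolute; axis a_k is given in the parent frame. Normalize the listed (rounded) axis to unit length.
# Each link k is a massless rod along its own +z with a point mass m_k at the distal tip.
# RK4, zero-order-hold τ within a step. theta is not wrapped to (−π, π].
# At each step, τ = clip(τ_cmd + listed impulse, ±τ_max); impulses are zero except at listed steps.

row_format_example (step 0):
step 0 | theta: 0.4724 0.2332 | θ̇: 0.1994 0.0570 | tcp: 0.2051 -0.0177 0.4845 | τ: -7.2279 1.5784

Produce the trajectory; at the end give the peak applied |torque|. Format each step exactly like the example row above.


step 1 | theta: 0.4722 0.2372 | θ̇: -0.2157 0.3353 | tcp: 0.2043 -0.0180 0.4846 | τ: -6.1268 1.2809
step 2 | theta: 0.4643 0.2446 | θ̇: -0.5776 0.4027 | tcp: 0.1993 -0.0186 0.4865 | τ: -5.1806 1.0817
step 3 | theta: 0.4498 0.2530 | θ̇: -0.8699 0.4377 | tcp: 0.1909 -0.0193 0.4896 | τ: -4.3551 0.9127
step 4 | theta: 0.4301 0.2620 | θ̇: -1.1016 0.4588 | tcp: 0.1798 -0.0201 0.4935 | τ: -3.6306 0.7645
step 5 | theta: 0.4063 0.2713 | θ̇: -1.2824 0.4693 | tcp: 0.1665 -0.0208 0.4978 | τ: -2.9905 0.6334
step 6 | theta: 0.3793 0.2807 | θ̇: -1.4206 0.4714 | tcp: 0.1515 -0.0216 0.5023 | τ: -2.4212 0.5165
step 7 | theta: 0.3499 0.2901 | θ̇: -1.5230 0.4671 | tcp: 0.1352 -0.0224 0.5066 | τ: -1.9116 0.4116
step 8 | theta: 0.3187 0.2993 | θ̇: -1.5952 0.4579 | tcp: 0.1179 -0.0232 0.5105 | τ: -1.4527 0.3170
step 9 | theta: 0.2864 0.3083 | θ̇: -1.6420 0.4451 | tcp: 0.0998 -0.0239 0.5140 | τ: -1.0375 0.2311
step 10 | theta: 0.2533 0.3171 | θ̇: -1.6672 0.4297 | tcp: 0.0814 -0.0247 0.5170 | τ: -0.6605 0.1531
step 11 | theta: 0.2199 0.3255 | θ̇: -1.6742 0.4126 | tcp: 0.0628 -0.0254 0.5192 | τ: -0.3174 0.0820
step 12 | theta: 0.1865 0.3335 | θ̇: -1.6659 0.3943 | tcp: 0.0441 -0.0261 0.5208 | τ: -0.0047 0.0172
step 13 | theta: 0.1534 0.3412 | θ̇: -1.6446 0.3755 | tcp: 0.0257 -0.0267 0.5217 | τ: 0.2802 -0.0418
step 14 | theta: 0.1209 0.3485 | θ̇: -1.6126 0.3566 | tcp: 0.0076 -0.0273 0.5220 | τ: 0.5396 -0.0954
step 15 | theta: 0.0891 0.3555 | θ̇: -1.5716 0.3379 | tcp: -0.0101 -0.0279 0.5217 | τ: 0.7752 -0.1439
step 16 | theta: 0.0581 0.3620 | θ̇: -1.5233 0.3196 | tcp: -0.0272 -0.0285 0.5208 | τ: 0.9886 -0.1878
step 17 | theta: 0.0282 0.3682 | θ̇: -1.4691 0.3019 | tcp: -0.0437 -0.0290 0.5194 | τ: 1.1812 -0.2272
step 18 | theta: -0.0006 0.3741 | θ̇: -1.4104 0.2850 | tcp: -0.0595 -0.0295 0.5176 | τ: 1.3543 -0.2624
step 19 | theta: -0.0281 0.3796 | θ̇: -1.3482 0.2688 | tcp: -0.0745 -0.0300 0.5153 | τ: 1.5091 -0.2937
step 20 | theta: -0.0544 0.3849 | θ̇: -1.2835 0.2535 | tcp: -0.0888 -0.0305 0.5128 | τ: 1.6468 -0.3213
step 21 | theta: -0.0794 0.3898 | θ̇: -1.2173 0.2391 | tcp: -0.1023 -0.0309 0.5101 | τ: 1.7686 -0.3456
step 22 | theta: -0.1031 0.3944 | θ̇: -1.1504 0.2255 | tcp: -0.1150 -0.0313 0.5072 | τ: 1.8756 -0.3667
step 23 | theta: -0.1254 0.3988 | θ̇: -1.0834 0.2126 | tcp: -0.1268 -0.0317 0.5041 | τ: 1.9690 -0.3850
step 24 | theta: -0.1464 0.4029 | θ̇: -1.0169 0.2006 | tcp: -0.1379 -0.0320 0.5010 | τ: 2.0499 -0.4007
step 25 | theta: -0.1661 0.4068 | θ̇: -0.9515 0.1893 | tcp: -0.1483 -0.0324 0.4978 | τ: 2.1194 -0.4140
step 26 | theta: -0.1844 0.4105 | θ̇: -0.8876 0.1788 | tcp: -0.1579 -0.0327 0.4947 | τ: 2.1785 -0.4251
step 27 | theta: -0.2016 0.4140 | θ̇: -0.8254 0.1689 | tcp: -0.1668 -0.0330 0.4916 | τ: 2.2283 -0.4343
step 28 | theta: -0.2175 0.4173 | θ̇: -0.7655 0.1596 | tcp: -0.1750 -0.0333 0.4885 | τ: 2.2697 -0.4419
step 29 | theta: -0.2322 0.4204 | θ̇: -0.7078 0.1510 | tcp: -0.1825 -0.0335 0.4856 | τ: 2.3037 -0.4479
step 30 | theta: -0.2458 0.4233 | θ̇: -0.6527 0.1429 | tcp: -0.1895 -0.0338 0.4828 | τ: 2.3310 -0.4526
step 31 | theta: -0.2583 0.4261 | θ̇: -0.6003 0.1353 | tcp: -0.1958 -0.0340 0.4801 | τ: 2.3526 -0.4562
step 32 | theta: -0.2698 0.4287 | θ̇: -0.5505 0.1282 | tcp: -0.2016 -0.0343 0.4775 | τ: 2.3691 -0.4588
step 33 | theta: -0.2803 0.4312 | θ̇: -0.5036 0.1216 | tcp: -0.2069 -0.0345 0.4751 | τ: 2.3813 -0.4606
step 34 | theta: -0.2900 0.4336 | θ̇: -0.4594 0.1155 | tcp: -0.2118 -0.0347 0.4728 | τ: 2.3896 -0.4617
step 35 | theta: -0.2987 0.4358 | θ̇: -0.4180 0.1097 | tcp: -0.2162 -0.0349 0.4707 | τ: 2.3948 -0.4622
step 36 | theta: -0.3067 0.4380 | θ̇: -0.3794 0.1044 | tcp: -0.2202 -0.0351 0.4687 | τ: 2.3973 -0.4622
step 37 | theta: -0.3139 0.4400 | θ̇: -0.3434 0.0994 | tcp: -0.2238 -0.0353 0.4669 | τ: 2.3975 -0.4619
step 38 | theta: -0.3204 0.4420 | θ̇: -0.3099 0.0948 | tcp: -0.2270 -0.0354 0.4652 | τ: 2.3958 -0.4612
step 39 | theta: -0.3263 0.4438 | θ̇: -0.2789 0.0905 | tcp: -0.2300 -0.0356 0.4636 | τ: 2.3926 -0.4603
step 40 | theta: -0.3316 0.4456 | θ̇: -0.2504 0.0866 | tcp: -0.2326 -0.0358 0.4622 | τ: 2.3882 -0.4592
step 41 | theta: -0.3364 0.4473 | θ̇: -0.2240 0.0829 | tcp: -0.2350 -0.0359 0.4609 | τ: 2.3829 -0.4580
step 42 | theta: -0.3406 0.4489 | θ̇: -0.1999 0.0795 | tcp: -0.2371 -0.0360 0.4597 | τ: 2.3768 -0.4566
step 43 | theta: -0.3444 0.4505 | θ̇: -0.1777 0.0764 | tcp: -0.2390 -0.0362 0.4586 | τ: 2.3703 -0.4553
step 44 | theta: -0.3477 0.4520 | θ̇: -0.1575 0.0735 | tcp: -0.2407 -0.0363 0.4577 | τ: 2.3633 -0.4539
step 45 | theta: -0.3507 0.4534 | θ̇: -0.1391 0.0709 | tcp: -0.2422 -0.0364 0.4568 | τ: 2.3562 -0.4525
step 46 | theta: -0.3533 0.4548 | θ̇: -0.1223 0.0684 | tcp: -0.2435 -0.0366 0.4560 | τ: 2.3490 -0.4512
step 47 | theta: -0.3556 0.4562 | θ̇: -0.1071 0.0662 | tcp: -0.2447 -0.0367 0.4553 | τ: 2.3417 -0.4499
step 48 | theta: -0.3576 0.4575 | θ̇: -0.0934 0.0642 | tcp: -0.2458 -0.0368 0.4546 | τ: 2.3346 -0.4486
step 49 | theta: -0.3593 0.4587 | θ̇: -0.0810 0.0623 | tcp: -0.2467 -0.0369 0.4540 | τ: 2.3276 -0.4475
step 50 | theta: -0.3608 0.4600 | θ̇: -0.0698 0.0606 | tcp: -0.2475 -0.0370 0.4535 | τ: 2.3208 -0.4463
step 51 | theta: -0.3621 0.4611 | θ̇: -0.0598 0.0590 | tcp: -0.2482 -0.0371 0.4531 | τ: 2.3142 -0.4453
step 52 | theta: -0.3632 0.4623 | θ̇: -0.0509 0.0575 | tcp: -0.2488 -0.0372 0.4526 | τ: 2.3080 -0.4443
step 53 | theta: -0.3642 0.4634 | θ̇: -0.0429 0.0560 | tcp: -0.2494 -0.0373 0.4523 | τ: 2.3021 -0.4434
step 54 | theta: -0.3650 0.4645 | θ̇: -0.0360 0.0544 | tcp: -0.2498 -0.0374 0.4519 | τ: 2.2968 -0.4425
step 55 | theta: -0.3656 0.4656 | θ̇: -0.0300 0.0528 | tcp: -0.2503 -0.0375 0.4516 | τ: 2.2921 -0.4417
step 56 | theta: -0.3662 0.4667 | θ̇: -0.0250 0.0510 | tcp: -0.2506 -0.0376 0.4514 | τ: 2.2881 -0.4409
step 57 | theta: -0.3666 0.4677 | θ̇: -0.0208 0.0490 | tcp: -0.2509 -0.0377 0.4511 | τ: 2.2850 -0.4402
step 58 | theta: -0.3670 0.4686 | θ̇: -0.0175 0.0470 | tcp: -0.2512 -0.0378 0.4509 | τ: 2.2829 -0.4396
step 59 | theta: -0.3673 0.4695 | θ̇: -0.0148 0.0450 | tcp: -0.2514 -0.0379 0.4507 | τ: 2.2816 -0.4392
step 60 | theta: -0.3676 0.4704 | θ̇: -0.0128 0.0432 | tcp: -0.2516 -0.0379 0.4506
max |τ| (N·m): 7.2279


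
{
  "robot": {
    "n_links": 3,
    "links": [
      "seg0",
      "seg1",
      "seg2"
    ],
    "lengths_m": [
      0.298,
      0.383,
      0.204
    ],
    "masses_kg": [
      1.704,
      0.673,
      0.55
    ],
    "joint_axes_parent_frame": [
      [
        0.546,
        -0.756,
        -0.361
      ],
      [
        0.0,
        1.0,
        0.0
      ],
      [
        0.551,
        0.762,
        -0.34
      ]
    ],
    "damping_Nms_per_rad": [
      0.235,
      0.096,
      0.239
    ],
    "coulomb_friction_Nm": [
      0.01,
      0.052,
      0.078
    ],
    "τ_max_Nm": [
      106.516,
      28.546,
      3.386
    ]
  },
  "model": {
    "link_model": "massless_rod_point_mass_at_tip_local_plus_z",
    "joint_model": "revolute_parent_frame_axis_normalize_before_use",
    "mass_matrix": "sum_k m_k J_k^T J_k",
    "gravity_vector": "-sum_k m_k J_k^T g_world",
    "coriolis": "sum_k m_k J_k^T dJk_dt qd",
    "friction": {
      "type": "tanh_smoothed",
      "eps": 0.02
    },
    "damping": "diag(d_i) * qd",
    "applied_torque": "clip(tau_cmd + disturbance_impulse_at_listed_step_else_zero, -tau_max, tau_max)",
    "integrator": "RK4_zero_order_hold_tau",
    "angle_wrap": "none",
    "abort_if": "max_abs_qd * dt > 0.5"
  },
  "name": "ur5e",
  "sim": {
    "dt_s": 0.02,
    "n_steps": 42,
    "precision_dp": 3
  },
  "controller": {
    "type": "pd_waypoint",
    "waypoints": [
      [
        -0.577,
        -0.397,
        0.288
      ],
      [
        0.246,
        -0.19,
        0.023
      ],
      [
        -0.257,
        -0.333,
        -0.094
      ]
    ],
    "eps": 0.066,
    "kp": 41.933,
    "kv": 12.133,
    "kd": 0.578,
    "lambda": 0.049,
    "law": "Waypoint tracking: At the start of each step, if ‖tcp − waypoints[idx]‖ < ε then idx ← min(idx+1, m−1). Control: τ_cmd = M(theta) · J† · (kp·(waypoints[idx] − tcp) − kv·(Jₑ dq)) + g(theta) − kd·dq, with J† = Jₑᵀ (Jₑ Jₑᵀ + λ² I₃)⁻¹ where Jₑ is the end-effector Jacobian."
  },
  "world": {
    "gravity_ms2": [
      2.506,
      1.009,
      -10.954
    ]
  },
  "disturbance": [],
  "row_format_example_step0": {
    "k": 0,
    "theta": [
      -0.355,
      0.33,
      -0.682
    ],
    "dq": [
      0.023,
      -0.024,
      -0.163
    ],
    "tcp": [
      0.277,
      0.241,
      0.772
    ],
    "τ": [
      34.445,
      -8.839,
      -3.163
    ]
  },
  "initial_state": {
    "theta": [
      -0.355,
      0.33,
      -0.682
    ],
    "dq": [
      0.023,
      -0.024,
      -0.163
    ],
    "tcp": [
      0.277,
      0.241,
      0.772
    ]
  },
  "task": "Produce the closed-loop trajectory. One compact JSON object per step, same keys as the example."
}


{"k":1,"theta":[-0.342,0.35,-0.735],"dq":[1.254,1.937,-4.714],"tcp":[0.271,0.236,0.771],"\u03c4":[26.659,-8.484,-0.112]}
{"k":2,"theta":[-0.312,0.387,-0.803],"dq":[1.777,1.762,-2.234],"tcp":[0.261,0.222,0.771],"\u03c4":[21.139,-7.618,-1.796]}
{"k":3,"theta":[-0.272,0.426,-0.857],"dq":[2.207,2.151,-3.082],"tcp":[0.25,0.204,0.774],"\u03c4":[17.059,-6.985,-1.096]}
{"k":4,"theta":[-0.226,0.468,-0.913],"dq":[2.432,2.084,-2.555],"tcp":[0.237,0.181,0.776],"\u03c4":[14.047,-6.353,-1.321]}
{"k":5,"theta":[-0.175,0.51,-0.965],"dq":[2.576,2.062,-2.589],"tcp":[0.221,0.157,0.779],"\u03c4":[11.747,-5.844,-1.133]}
{"k":6,"theta":[-0.123,0.55,-1.015],"dq":[2.653,1.954,-2.433],"tcp":[0.204,0.131,0.782],"\u03c4":[9.95,-5.404,-1.069]}
{"k":7,"theta":[-0.07,0.588,-1.062],"dq":[2.69,1.834,-2.344],"tcp":[0.184,0.105,0.784],"\u03c4":[8.496,-5.033,-0.952]}
{"k":8,"theta":[-0.016,0.623,-1.108],"dq":[2.701,1.698,-2.234],"tcp":[0.163,0.079,0.785],"\u03c4":[7.28,-4.711,-0.845]}
{"k":9,"theta":[0.038,0.656,-1.151],"dq":[2.696,1.557,-2.126],"tcp":[0.141,0.053,0.785],"\u03c4":[6.225,-4.424,-0.734]}
{"k":10,"theta":[0.092,0.685,-1.193],"dq":[2.681,1.416,-2.013],"tcp":[0.117,0.027,0.783],"\u03c4":[5.28,-4.16,-0.625]}
{"k":11,"theta":[0.145,0.712,-1.232],"dq":[2.66,1.278,-1.896],"tcp":[0.092,0.002,0.781],"\u03c4":[4.406,-3.91,-0.516]}
{"k":12,"theta":[0.198,0.736,-1.268],"dq":[2.635,1.144,-1.776],"tcp":[0.066,-0.022,0.778],"\u03c4":[3.578,-3.666,-0.408]}
{"k":13,"theta":[0.25,0.758,-1.302],"dq":[2.609,1.017,-1.653],"tcp":[0.039,-0.045,0.773],"\u03c4":[2.778,-3.423,-0.301]}
{"k":14,"theta":[0.302,0.777,-1.334],"dq":[2.581,0.898,-1.528],"tcp":[0.012,-0.068,0.767],"\u03c4":[1.993,-3.178,-0.197]}
{"k":15,"theta":[0.354,0.794,-1.363],"dq":[2.552,0.787,-1.402],"tcp":[-0.015,-0.089,0.761],"\u03c4":[1.216,-2.929,-0.094]}
{"k":16,"theta":[0.404,0.809,-1.39],"dq":[2.523,0.686,-1.275],"tcp":[-0.043,-0.11,0.752],"\u03c4":[0.441,-2.675,0.006]}
{"k":17,"theta":[0.454,0.821,-1.414],"dq":[2.492,0.595,-1.15],"tcp":[-0.071,-0.13,0.743],"\u03c4":[-0.334,-2.416,0.103]}
{"k":18,"theta":[0.504,0.832,-1.436],"dq":[2.461,0.514,-1.028],"tcp":[-0.099,-0.148,0.733],"\u03c4":[-1.108,-2.153,0.197]}
{"k":19,"theta":[0.553,0.842,-1.455],"dq":[2.428,0.444,-0.908],"tcp":[-0.127,-0.166,0.722],"\u03c4":[-1.882,-1.888,0.288]}
{"k":20,"theta":[0.601,0.85,-1.472],"dq":[2.393,0.383,-0.793],"tcp":[-0.154,-0.182,0.71],"\u03c4":[-2.651,-1.623,0.374]}
{"k":21,"theta":[0.648,0.857,-1.486],"dq":[2.355,0.332,-0.683],"tcp":[-0.181,-0.198,0.697],"\u03c4":[-3.413,-1.361,0.457]}
{"k":22,"theta":[0.695,0.863,-1.499],"dq":[2.314,0.291,-0.579],"tcp":[-0.207,-0.212,0.683],"\u03c4":[-4.164,-1.103,0.535]}
{"k":23,"theta":[0.741,0.869,-1.51],"dq":[2.27,0.257,-0.481],"tcp":[-0.233,-0.225,0.668],"\u03c4":[-4.897,-0.853,0.608]}
{"k":24,"theta":[0.786,0.874,-1.518],"dq":[2.222,0.232,-0.391],"tcp":[-0.258,-0.237,0.653],"\u03c4":[-5.609,-0.613,0.677]}
{"k":25,"theta":[0.83,0.878,-1.525],"dq":[2.17,0.213,-0.308],"tcp":[-0.282,-0.249,0.637],"\u03c4":[-6.293,-0.385,0.74]}
{"k":26,"theta":[0.872,0.882,-1.531],"dq":[2.115,0.199,-0.232],"tcp":[-0.305,-0.259,0.621],"\u03c4":[-6.946,-0.171,0.797]}
{"k":27,"theta":[0.914,0.886,-1.534],"dq":[2.055,0.191,-0.164],"tcp":[-0.326,-0.268,0.605],"\u03c4":[-7.564,0.027,0.85]}
{"k":28,"theta":[0.954,0.89,-1.537],"dq":[1.992,0.186,-0.103],"tcp":[-0.347,-0.277,0.589],"\u03c4":[-8.142,0.209,0.896]}
{"k":29,"theta":[0.994,0.894,-1.539],"dq":[1.926,0.185,-0.05],"tcp":[-0.367,-0.285,0.572],"\u03c4":[-8.677,0.375,0.938]}
{"k":30,"theta":[1.031,0.897,-1.539],"dq":[1.856,0.188,-0.021],"tcp":[-0.385,-0.292,0.556],"\u03c4":[-9.17,0.522,0.988]}
{"k":31,"theta":[1.068,0.901,-1.539],"dq":[1.782,0.194,-0.029],"tcp":[-0.403,-0.298,0.539],"\u03c4":[-9.619,0.652,1.056]}
{"k":32,"theta":[1.103,0.905,-1.539],"dq":[1.707,0.199,-0.009],"tcp":[-0.419,-0.303,0.523],"\u03c4":[-10.019,0.765,1.095]}
{"k":33,"theta":[1.136,0.909,-1.539],"dq":[1.631,0.204,0.015],"tcp":[-0.434,-0.308,0.507],"\u03c4":[-10.373,0.862,1.122]}
{"k":34,"theta":[1.168,0.913,-1.539],"dq":[1.555,0.209,0.031],"tcp":[-0.448,-0.313,0.492],"\u03c4":[-10.684,0.943,1.148]}
{"k":35,"theta":[1.198,0.917,-1.538],"dq":[1.477,0.215,0.037],"tcp":[-0.461,-0.316,0.477],"\u03c4":[-10.954,1.01,1.174]}
{"k":36,"theta":[1.227,0.922,-1.538],"dq":[1.4,0.222,0.026],"tcp":[-0.473,-0.32,0.463],"\u03c4":[-11.185,1.063,1.207]}
{"k":37,"theta":[1.254,0.926,-1.537],"dq":[1.324,0.226,0.036],"tcp":[-0.483,-0.323,0.449],"\u03c4":[-11.377,1.105,1.219]}
{"k":38,"theta":[1.28,0.931,-1.537],"dq":[1.249,0.23,0.045],"tcp":[-0.493,-0.325,0.436],"\u03c4":[-11.536,1.135,1.226]}
{"k":39,"theta":[1.304,0.935,-1.536],"dq":[1.176,0.233,0.054],"tcp":[-0.502,-0.328,0.423],"\u03c4":[-11.664,1.155,1.229]}
{"k":40,"theta":[1.327,0.94,-1.534],"dq":[1.105,0.235,0.063],"tcp":[-0.51,-0.33,0.411],"\u03c4":[-11.765,1.167,1.228]}
{"k":41,"theta":[1.348,0.945,-1.533],"dq":[1.037,0.237,0.07],"tcp":[-0.517,-0.332,0.4],"\u03c4":[-11.843,1.171,1.226]}
{"k":42,"theta":[1.368,0.95,-1.532],"dq":[0.97,0.238,0.076],"tcp":[-0.524,-0.333,0.389]}


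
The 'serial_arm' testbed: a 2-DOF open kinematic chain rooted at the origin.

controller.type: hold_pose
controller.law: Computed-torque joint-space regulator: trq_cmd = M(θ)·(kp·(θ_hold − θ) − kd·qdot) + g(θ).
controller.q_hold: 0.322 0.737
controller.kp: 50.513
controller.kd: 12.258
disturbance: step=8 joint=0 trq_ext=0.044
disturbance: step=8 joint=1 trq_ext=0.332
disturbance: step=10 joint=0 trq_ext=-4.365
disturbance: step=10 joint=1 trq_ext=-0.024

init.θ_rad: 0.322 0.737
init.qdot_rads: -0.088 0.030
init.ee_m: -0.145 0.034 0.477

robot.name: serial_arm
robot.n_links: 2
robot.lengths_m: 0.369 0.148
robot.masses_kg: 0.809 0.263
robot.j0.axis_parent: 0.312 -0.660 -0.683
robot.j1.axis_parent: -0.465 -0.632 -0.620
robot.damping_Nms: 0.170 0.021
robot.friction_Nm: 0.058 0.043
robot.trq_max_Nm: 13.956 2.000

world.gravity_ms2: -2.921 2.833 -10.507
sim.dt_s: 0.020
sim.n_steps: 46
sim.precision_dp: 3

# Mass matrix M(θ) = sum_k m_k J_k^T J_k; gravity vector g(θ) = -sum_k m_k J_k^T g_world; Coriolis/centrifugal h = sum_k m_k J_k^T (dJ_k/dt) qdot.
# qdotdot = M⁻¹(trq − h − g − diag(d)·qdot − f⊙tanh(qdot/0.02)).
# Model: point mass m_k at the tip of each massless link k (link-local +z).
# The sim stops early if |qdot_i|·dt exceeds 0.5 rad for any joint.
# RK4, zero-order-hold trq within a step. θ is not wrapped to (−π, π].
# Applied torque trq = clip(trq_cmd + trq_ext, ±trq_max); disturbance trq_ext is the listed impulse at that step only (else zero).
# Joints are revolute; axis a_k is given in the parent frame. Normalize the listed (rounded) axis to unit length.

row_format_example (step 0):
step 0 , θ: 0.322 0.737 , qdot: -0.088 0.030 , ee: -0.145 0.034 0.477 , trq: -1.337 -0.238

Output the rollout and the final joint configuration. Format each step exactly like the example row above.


step 1 , θ: 0.321 0.737 , qdot: -0.050 0.026 , ee: -0.145 0.034 0.477 , trq: -1.366 -0.238
step 2 , θ: 0.320 0.736 , qdot: -0.023 0.026 , ee: -0.145 0.034 0.477 , trq: -1.390 -0.238
step 3 , θ: 0.320 0.736 , qdot: -0.007 0.026 , ee: -0.145 0.034 0.477 , trq: -1.404 -0.238
step 4 , θ: 0.320 0.736 , qdot: -0.001 0.028 , ee: -0.145 0.034 0.477 , trq: -1.410 -0.238
step 5 , θ: 0.320 0.736 , qdot: 0.001 0.028 , ee: -0.145 0.034 0.477 , trq: -1.412 -0.238
step 6 , θ: 0.320 0.735 , qdot: 0.002 0.029 , ee: -0.145 0.034 0.477 , trq: -1.413 -0.238
step 7 , θ: 0.320 0.735 , qdot: 0.002 0.029 , ee: -0.145 0.034 0.477 , trq: -1.414 -0.238
step 8 , θ: 0.320 0.735 , qdot: 0.002 0.030 , ee: -0.145 0.034 0.477 , trq: -1.370 0.094
step 9 , θ: 0.320 0.751 , qdot: 0.005 1.563 , ee: -0.145 0.036 0.476 , trq: -1.423 -0.308
step 10 , θ: 0.320 0.775 , qdot: 0.005 0.787 , ee: -0.145 0.038 0.475 , trq: -5.780 -0.303
step 11 , θ: 0.310 0.784 , qdot: -1.017 0.160 , ee: -0.142 0.039 0.475 , trq: -0.303 -0.254
step 12 , θ: 0.292 0.785 , qdot: -0.712 0.034 , ee: -0.137 0.040 0.477 , trq: -0.493 -0.251
step 13 , θ: 0.281 0.784 , qdot: -0.474 -0.030 , ee: -0.134 0.041 0.478 , trq: -0.652 -0.250
step 14 , θ: 0.273 0.784 , qdot: -0.289 -0.077 , ee: -0.131 0.041 0.478 , trq: -0.787 -0.250
step 15 , θ: 0.269 0.783 , qdot: -0.147 -0.096 , ee: -0.130 0.042 0.479 , trq: -0.900 -0.249
step 16 , θ: 0.267 0.782 , qdot: -0.040 -0.092 , ee: -0.130 0.042 0.479 , trq: -0.996 -0.250
step 17 , θ: 0.267 0.781 , qdot: 0.027 -0.094 , ee: -0.130 0.041 0.479 , trq: -1.064 -0.250
step 18 , θ: 0.268 0.780 , qdot: 0.061 -0.094 , ee: -0.130 0.041 0.479 , trq: -1.105 -0.249
step 19 , θ: 0.269 0.779 , qdot: 0.085 -0.094 , ee: -0.130 0.041 0.479 , trq: -1.139 -0.249
step 20 , θ: 0.271 0.778 , qdot: 0.100 -0.094 , ee: -0.131 0.041 0.479 , trq: -1.168 -0.249
step 21 , θ: 0.273 0.777 , qdot: 0.110 -0.093 , ee: -0.131 0.041 0.479 , trq: -1.192 -0.248
step 22 , θ: 0.275 0.776 , qdot: 0.115 -0.093 , ee: -0.132 0.040 0.479 , trq: -1.213 -0.248
step 23 , θ: 0.278 0.775 , qdot: 0.116 -0.093 , ee: -0.133 0.040 0.478 , trq: -1.230 -0.247
step 24 , θ: 0.280 0.774 , qdot: 0.114 -0.092 , ee: -0.133 0.040 0.478 , trq: -1.245 -0.247
step 25 , θ: 0.282 0.773 , qdot: 0.111 -0.092 , ee: -0.134 0.040 0.478 , trq: -1.258 -0.246
step 26 , θ: 0.284 0.772 , qdot: 0.107 -0.091 , ee: -0.135 0.040 0.478 , trq: -1.268 -0.246
step 27 , θ: 0.286 0.771 , qdot: 0.101 -0.091 , ee: -0.135 0.039 0.478 , trq: -1.277 -0.245
step 28 , θ: 0.288 0.770 , qdot: 0.095 -0.090 , ee: -0.136 0.039 0.478 , trq: -1.285 -0.245
step 29 , θ: 0.290 0.769 , qdot: 0.089 -0.089 , ee: -0.136 0.039 0.478 , trq: -1.291 -0.244
step 30 , θ: 0.292 0.768 , qdot: 0.082 -0.088 , ee: -0.137 0.039 0.478 , trq: -1.297 -0.244
step 31 , θ: 0.293 0.767 , qdot: 0.076 -0.087 , ee: -0.137 0.039 0.478 , trq: -1.302 -0.244
step 32 , θ: 0.295 0.766 , qdot: 0.070 -0.086 , ee: -0.138 0.038 0.478 , trq: -1.306 -0.243
step 33 , θ: 0.296 0.766 , qdot: 0.064 -0.085 , ee: -0.138 0.038 0.478 , trq: -1.309 -0.243
step 34 , θ: 0.297 0.765 , qdot: 0.058 -0.084 , ee: -0.138 0.038 0.477 , trq: -1.312 -0.243
step 35 , θ: 0.299 0.764 , qdot: 0.053 -0.083 , ee: -0.139 0.038 0.477 , trq: -1.315 -0.242
step 36 , θ: 0.300 0.763 , qdot: 0.048 -0.082 , ee: -0.139 0.038 0.477 , trq: -1.317 -0.242
step 37 , θ: 0.300 0.762 , qdot: 0.044 -0.081 , ee: -0.139 0.038 0.477 , trq: -1.319 -0.242
step 38 , θ: 0.301 0.762 , qdot: 0.040 -0.079 , ee: -0.139 0.038 0.477 , trq: -1.321 -0.242
step 39 , θ: 0.302 0.761 , qdot: 0.037 -0.078 , ee: -0.140 0.037 0.477 , trq: -1.323 -0.241
step 40 , θ: 0.303 0.760 , qdot: 0.034 -0.077 , ee: -0.140 0.037 0.477 , trq: -1.324 -0.241
step 41 , θ: 0.303 0.760 , qdot: 0.031 -0.075 , ee: -0.140 0.037 0.477 , trq: -1.326 -0.241
step 42 , θ: 0.304 0.759 , qdot: 0.029 -0.074 , ee: -0.140 0.037 0.477 , trq: -1.328 -0.241
step 43 , θ: 0.305 0.758 , qdot: 0.027 -0.073 , ee: -0.140 0.037 0.477 , trq: -1.330 -0.241
step 44 , θ: 0.305 0.758 , qdot: 0.025 -0.071 , ee: -0.140 0.037 0.477 , trq: -1.332 -0.241
step 45 , θ: 0.306 0.757 , qdot: 0.024 -0.070 , ee: -0.141 0.037 0.477 , trq: -1.334 -0.240
step 46 , θ: 0.306 0.757 , qdot: 0.022 -0.069 , ee: -0.141 0.037 0.477
final θ (rad): 0.306 0.757


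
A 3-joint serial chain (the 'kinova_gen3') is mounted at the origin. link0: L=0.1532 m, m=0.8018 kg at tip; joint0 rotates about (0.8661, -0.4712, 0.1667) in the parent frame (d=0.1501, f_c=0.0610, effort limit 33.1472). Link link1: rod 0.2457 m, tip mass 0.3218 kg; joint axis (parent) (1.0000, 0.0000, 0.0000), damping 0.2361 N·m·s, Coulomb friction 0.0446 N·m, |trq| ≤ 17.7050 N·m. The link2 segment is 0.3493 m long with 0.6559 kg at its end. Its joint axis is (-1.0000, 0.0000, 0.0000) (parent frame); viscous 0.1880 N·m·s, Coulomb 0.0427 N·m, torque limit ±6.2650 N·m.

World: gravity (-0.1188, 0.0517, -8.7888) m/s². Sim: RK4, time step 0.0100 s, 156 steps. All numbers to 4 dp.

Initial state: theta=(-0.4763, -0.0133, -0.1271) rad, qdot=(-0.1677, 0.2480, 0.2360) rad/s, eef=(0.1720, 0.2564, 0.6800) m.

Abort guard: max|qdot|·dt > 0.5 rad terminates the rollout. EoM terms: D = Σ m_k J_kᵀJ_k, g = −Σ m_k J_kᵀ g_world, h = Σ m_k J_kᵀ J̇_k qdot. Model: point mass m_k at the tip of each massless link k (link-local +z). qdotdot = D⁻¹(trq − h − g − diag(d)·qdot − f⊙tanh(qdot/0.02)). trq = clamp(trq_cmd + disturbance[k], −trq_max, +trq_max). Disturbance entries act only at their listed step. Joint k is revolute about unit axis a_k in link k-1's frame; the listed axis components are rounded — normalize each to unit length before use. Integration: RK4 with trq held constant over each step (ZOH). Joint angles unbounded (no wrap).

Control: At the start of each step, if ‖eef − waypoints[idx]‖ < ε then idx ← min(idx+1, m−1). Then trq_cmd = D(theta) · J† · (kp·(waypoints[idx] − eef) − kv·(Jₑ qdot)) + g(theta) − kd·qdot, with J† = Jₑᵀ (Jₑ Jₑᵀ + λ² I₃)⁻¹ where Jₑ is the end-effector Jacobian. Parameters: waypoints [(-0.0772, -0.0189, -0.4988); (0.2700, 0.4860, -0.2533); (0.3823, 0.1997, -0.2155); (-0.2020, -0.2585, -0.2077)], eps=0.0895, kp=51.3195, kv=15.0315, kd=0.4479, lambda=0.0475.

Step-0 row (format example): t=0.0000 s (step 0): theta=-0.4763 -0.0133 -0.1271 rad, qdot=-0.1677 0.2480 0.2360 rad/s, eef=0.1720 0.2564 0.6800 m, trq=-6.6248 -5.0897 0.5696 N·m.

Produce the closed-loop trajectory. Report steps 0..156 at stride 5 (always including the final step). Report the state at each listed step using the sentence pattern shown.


t=0.0500 s (step 5): theta=-0.5090 -0.0843 -0.2681 rad, qdot=-1.1995 -1.8790 -3.8932 rad/s, eef=0.1826 0.2667 0.6687 m, trq=-3.8937 -2.8054 0.3900 N·m.
t=0.1000 s (step 10): theta=-0.5904 -0.1920 -0.4977 rad, qdot=-1.9897 -2.3396 -5.0971 rad/s, eef=0.2072 0.2905 0.6366 m, trq=0.0544 -0.3810 -1.0296 N·m.
t=0.1500 s (step 15): theta=-0.7011 -0.3129 -0.7646 rad, qdot=-2.3899 -2.4650 -5.5009 rad/s, eef=0.2361 0.3160 0.5848 m, trq=2.9562 1.3965 -2.0272 N·m.
t=0.2000 s (step 20): theta=-0.8264 -0.4367 -1.0430 rad, qdot=-2.6146 -2.4695 -5.5996 rad/s, eef=0.2615 0.3342 0.5181 m, trq=4.1858 2.0988 -2.4033 N·m.
t=0.2500 s (step 25): theta=-0.9622 -0.5585 -1.3212 rad, qdot=-2.8227 -2.3935 -5.4945 rad/s, eef=0.2796 0.3417 0.4411 m, trq=4.5714 2.2258 -2.3990 N·m.
t=0.3000 s (step 30): theta=-1.1091 -0.6754 -1.5893 rad, qdot=-3.0596 -2.2777 -5.2016 rad/s, eef=0.2897 0.3387 0.3580 m, trq=4.6024 2.1055 -2.2204 N·m.
t=0.3500 s (step 35): theta=-1.2686 -0.7866 -1.8385 rad, qdot=-3.3225 -2.1751 -4.7421 rad/s, eef=0.2921 0.3271 0.2727 m, trq=4.4615 1.8704 -2.0066 N·m.
t=0.4000 s (step 40): theta=-1.4415 -0.8939 -2.0612 rad, qdot=-3.5932 -2.1279 -4.1412 rad/s, eef=0.2881 0.3094 0.1883 m, trq=4.2108 1.5646 -1.8509 N·m.
t=0.4500 s (step 45): theta=-1.6275 -1.0007 -2.2507 rad, qdot=-3.8410 -2.1538 -3.4241 rad/s, eef=0.2797 0.2873 0.1073 m, trq=3.8849 1.2106 -1.8085 N·m.
t=0.5000 s (step 50): theta=-1.8242 -1.1106 -2.4022 rad, qdot=-4.0068 -2.2478 -2.6210 rad/s, eef=0.2687 0.2623 0.0309 m, trq=3.5304 0.8462 -1.8972 N·m.
t=0.5500 s (step 55): theta=-2.0252 -1.2266 -2.5122 rad, qdot=-3.9955 -2.3883 -1.7735 rad/s, eef=0.2565 0.2348 -0.0408 m, trq=3.2119 0.5360 -2.0993 N·m.
t=0.6000 s (step 60): theta=-2.2191 -1.3497 -2.5799 rad, qdot=-3.7092 -2.5288 -0.9364 rad/s, eef=0.2433 0.2049 -0.1080 m, trq=2.9757 0.3398 -2.3629 N·m.
t=0.6500 s (step 65): theta=-2.3911 -1.4782 -2.6072 rad, qdot=-3.1256 -2.5878 -0.1733 rad/s, eef=0.2280 0.1726 -0.1706 m, trq=2.7916 0.2585 -2.6058 N·m.
t=0.7000 s (step 70): theta=-2.5287 -1.6061 -2.6004 rad, qdot=-2.3665 -2.4954 0.4163 rad/s, eef=0.2093 0.1386 -0.2267 m, trq=2.5738 0.2272 -2.6894 N·m.
t=0.7500 s (step 75): theta=-2.6278 -1.7244 -2.5680 rad, qdot=-1.6086 -2.2103 0.8493 rad/s, eef=0.1869 0.1052 -0.2744 m, trq=2.2630 0.1624 -2.6455 N·m.
t=0.8000 s (step 80): theta=-2.6919 -1.8254 -2.5185 rad, qdot=-0.9825 -1.8259 1.1045 rad/s, eef=0.1623 0.0748 -0.3129 m, trq=1.8857 0.0422 -2.4769 N·m.
t=0.8500 s (step 85): theta=-2.7290 -1.9069 -2.4601 rad, qdot=-0.5285 -1.4418 1.2075 rad/s, eef=0.1373 0.0489 -0.3428 m, trq=1.5027 -0.1199 -2.2330 N·m.
t=0.9000 s (step 90): theta=-2.7473 -1.9706 -2.3994 rad, qdot=-0.2213 -1.1146 1.2096 rad/s, eef=0.1137 0.0279 -0.3656 m, trq=1.1586 -0.2963 -1.9708 N·m.
t=0.9500 s (step 95): theta=-2.7529 -2.0196 -2.3400 rad, qdot=-0.0206 -0.8559 1.1570 rad/s, eef=0.0922 0.0115 -0.3831 m, trq=0.8720 -0.4679 -1.7261 N·m.
t=1.0000 s (step 100): theta=-2.7518 -2.0563 -2.2845 rad, qdot=0.0586 -0.6253 1.0602 rad/s, eef=0.0732 -0.0014 -0.3965 m, trq=0.7106 -0.6300 -1.5096 N·m.
t=1.0500 s (step 105): theta=-2.7470 -2.0836 -2.2337 rad, qdot=0.1305 -0.4765 0.9726 rad/s, eef=0.0568 -0.0115 -0.4071 m, trq=0.5561 -0.7581 -1.3381 N·m.
t=1.1000 s (step 110): theta=-2.7391 -2.1046 -2.1871 rad, qdot=0.1832 -0.3661 0.8921 rad/s, eef=0.0425 -0.0193 -0.4157 m, trq=0.4211 -0.8732 -1.1959 N·m.
t=1.1500 s (step 115): theta=-2.7290 -2.1207 -2.1444 rad, qdot=0.2170 -0.2813 0.8171 rad/s, eef=0.0303 -0.0251 -0.4229 m, trq=0.3118 -0.9758 -1.0770 N·m.
t=1.2000 s (step 120): theta=-2.7176 -2.1330 -2.1053 rad, qdot=0.2366 -0.2159 0.7483 rad/s, eef=0.0197 -0.0294 -0.4290 m, trq=0.2258 -1.0656 -0.9781 N·m.
t=1.2500 s (step 125): theta=-2.7055 -2.1425 -2.0694 rad, qdot=0.2461 -0.1652 0.6859 rad/s, eef=0.0106 -0.0325 -0.4343 m, trq=0.1593 -1.1433 -0.8959 N·m.
t=1.3000 s (step 130): theta=-2.6931 -2.1498 -2.0366 rad, qdot=0.2484 -0.1257 0.6297 rad/s, eef=0.0027 -0.0346 -0.4390 m, trq=0.1086 -1.2103 -0.8276 N·m.
t=1.3500 s (step 135): theta=-2.6807 -2.1552 -2.0064 rad, qdot=0.2457 -0.0947 0.5793 rad/s, eef=-0.0041 -0.0361 -0.4432 m, trq=0.0705 -1.2680 -0.7706 N·m.
t=1.4000 s (step 140): theta=-2.6565 -2.1644 -1.9839 rad, qdot=1.3124 -0.5269 -0.0900 rad/s, eef=-0.0074 -0.0323 -0.4461 m, trq=6.7129 2.3886 -5.9480 N·m.
t=1.4500 s (step 145): theta=-2.5659 -2.1915 -2.0248 rad, qdot=2.1637 -0.3291 -1.1380 rad/s, eef=0.0151 0.0050 -0.4383 m, trq=2.8807 0.2790 -2.7629 N·m.
t=1.5000 s (step 150): theta=-2.4501 -2.1911 -2.0779 rad, qdot=2.4140 0.3186 -0.9148 rad/s, eef=0.0513 0.0574 -0.4233 m, trq=1.5539 -0.5633 -1.7815 N·m.
t=1.5500 s (step 155): theta=-2.3297 -2.1621 -2.1128 rad, qdot=2.3647 0.8044 -0.4757 rad/s, eef=0.0882 0.1117 -0.4025 m, trq=1.2424 -0.7311 -1.4725 N·m.
t=1.5600 s (step 156): theta=-2.3062 -2.1537 -2.1171 rad, qdot=2.3339 0.8734 -0.3876 rad/s, eef=0.0951 0.1222 -0.3977 m.


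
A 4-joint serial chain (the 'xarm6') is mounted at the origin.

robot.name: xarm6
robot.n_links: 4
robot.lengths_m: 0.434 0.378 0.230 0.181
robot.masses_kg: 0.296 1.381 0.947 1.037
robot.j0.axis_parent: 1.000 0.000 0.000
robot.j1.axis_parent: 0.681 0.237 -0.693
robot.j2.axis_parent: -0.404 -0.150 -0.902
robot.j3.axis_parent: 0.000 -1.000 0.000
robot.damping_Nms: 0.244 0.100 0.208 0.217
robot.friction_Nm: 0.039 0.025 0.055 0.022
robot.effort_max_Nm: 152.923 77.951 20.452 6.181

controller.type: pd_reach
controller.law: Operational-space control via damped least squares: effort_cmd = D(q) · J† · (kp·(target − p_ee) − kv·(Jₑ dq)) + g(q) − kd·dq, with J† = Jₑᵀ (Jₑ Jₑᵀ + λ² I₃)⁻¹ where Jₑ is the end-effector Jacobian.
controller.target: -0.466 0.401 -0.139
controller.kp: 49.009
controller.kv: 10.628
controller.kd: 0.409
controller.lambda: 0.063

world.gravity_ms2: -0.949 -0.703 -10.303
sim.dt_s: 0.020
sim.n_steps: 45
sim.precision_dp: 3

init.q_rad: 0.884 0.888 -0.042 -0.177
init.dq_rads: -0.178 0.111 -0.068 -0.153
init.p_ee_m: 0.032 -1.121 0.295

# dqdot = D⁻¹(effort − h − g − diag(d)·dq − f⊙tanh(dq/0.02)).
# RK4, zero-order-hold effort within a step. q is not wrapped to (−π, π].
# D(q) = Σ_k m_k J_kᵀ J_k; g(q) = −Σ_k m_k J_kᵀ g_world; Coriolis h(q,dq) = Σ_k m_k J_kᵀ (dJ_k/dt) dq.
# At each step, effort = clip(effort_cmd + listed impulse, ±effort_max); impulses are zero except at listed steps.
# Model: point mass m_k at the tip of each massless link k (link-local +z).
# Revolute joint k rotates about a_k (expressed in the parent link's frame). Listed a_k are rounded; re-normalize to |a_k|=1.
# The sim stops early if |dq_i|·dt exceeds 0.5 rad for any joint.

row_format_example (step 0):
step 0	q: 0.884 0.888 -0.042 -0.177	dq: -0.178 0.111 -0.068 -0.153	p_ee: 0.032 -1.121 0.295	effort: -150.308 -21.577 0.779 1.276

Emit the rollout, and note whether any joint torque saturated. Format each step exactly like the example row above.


step 1	q: 0.845 0.950 -0.074 -0.231	dq: -3.566 5.610 -3.683 -5.066	p_ee: 0.026 -1.109 0.294	effort: -121.438 -17.600 2.108 2.304
step 2	q: 0.757 1.087 -0.162 -0.360	dq: -5.060 7.490 -6.337 -7.287	p_ee: 0.009 -1.076 0.291	effort: -80.932 -5.448 2.038 1.366
step 3	q: 0.651 1.250 -0.249 -0.529	dq: -5.479 8.363 -4.141 -8.813	p_ee: -0.019 -1.028 0.292	effort: -44.373 3.904 0.240 0.346
step 4	q: 0.542 1.417 -0.331 -0.703	dq: -5.380 8.308 -4.263 -8.439	p_ee: -0.056 -0.970 0.297	effort: -19.490 7.956 -0.030 -0.772
step 5	q: 0.438 1.583 -0.392 -0.872	dq: -5.001 8.218 -2.367 -8.176	p_ee: -0.101 -0.905 0.303	effort: -4.724 7.227 -0.731 -1.257
step 6	q: 0.343 1.744 -0.436 -1.026	dq: -4.534 7.988 -2.061 -7.210	p_ee: -0.149 -0.836 0.308	effort: 3.351 4.547 -0.677 -1.670
step 7	q: 0.258 1.902 -0.468 -1.162	dq: -3.988 7.794 -1.270 -6.414	p_ee: -0.200 -0.766 0.309	effort: 6.968 0.577 -0.779 -1.792
step 8	q: 0.184 2.056 -0.490 -1.282	dq: -3.401 7.616 -0.890 -5.545	p_ee: -0.251 -0.695 0.306	effort: 8.085 -3.413 -0.732 -1.874
step 9	q: 0.122 2.206 -0.504 -1.385	dq: -2.766 7.480 -0.630 -4.736	p_ee: -0.300 -0.625 0.298	effort: 7.843 -7.094 -0.653 -1.931
step 10	q: 0.074 2.355 -0.515 -1.472	dq: -2.066 7.394 -0.533 -3.973	p_ee: -0.348 -0.555 0.285	effort: 7.048 -10.212 -0.520 -2.012
step 11	q: 0.040 2.502 -0.526 -1.544	dq: -1.264 7.376 -0.611 -3.248	p_ee: -0.393 -0.486 0.269	effort: 6.261 -12.702 -0.325 -2.140
step 12	q: 0.024 2.650 -0.540 -1.602	dq: -0.298 7.456 -0.916 -2.535	p_ee: -0.434 -0.417 0.249	effort: 5.956 -14.607 -0.044 -2.327
step 13	q: 0.030 2.801 -0.563 -1.645	dq: 0.937 7.685 -1.577 -1.791	p_ee: -0.472 -0.350 0.228	effort: 6.713 -16.142 0.380 -2.579
step 14	q: 0.065 2.959 -0.605 -1.673	dq: 2.632 8.163 -2.884 -0.929	p_ee: -0.506 -0.282 0.207	effort: 9.718 -18.069 1.102 -2.904
step 15	q: 0.141 3.130 -0.684 -1.681	dq: 5.010 8.990 -5.395 0.298	p_ee: -0.537 -0.216 0.191	effort: 19.195 -23.501 2.591 -3.340
step 16	q: 0.268 3.317 -0.821 -1.657	dq: 7.351 9.426 -8.314 2.528	p_ee: -0.566 -0.156 0.189	effort: 45.557 -40.043 5.682 -4.096
step 17	q: 0.419 3.487 -0.953 -1.581	dq: 7.233 7.173 -3.852 5.012	p_ee: -0.593 -0.111 0.210	effort: -69.273 30.393 -2.729 -5.205
step 18	q: 0.501 3.589 -0.982 -1.485	dq: 1.340 3.376 1.019 3.819	p_ee: -0.613 -0.083 0.241	effort: -76.334 31.823 -6.019 -4.285
step 19	q: 0.487 3.636 -0.969 -1.431	dq: -2.510 1.551 0.205 1.427	p_ee: -0.622 -0.057 0.265	effort: -55.169 22.474 -4.282 -2.730
step 20	q: 0.414 3.658 -0.970 -1.420	dq: -4.752 0.660 -0.360 -0.353	p_ee: -0.623 -0.027 0.278	effort: -40.925 17.709 -2.942 -1.442
step 21	q: 0.305 3.667 -0.982 -1.437	dq: -6.126 0.338 -0.831 -1.374	p_ee: -0.620 0.005 0.281	effort: -31.035 14.315 -2.003 -0.667
step 22	q: 0.174 3.674 -1.001 -1.470	dq: -6.956 0.403 -1.145 -1.957	p_ee: -0.615 0.042 0.278	effort: -22.533 10.268 -1.360 -0.287
step 23	q: 0.030 3.685 -1.026 -1.513	dq: -7.349 0.747 -1.335 -2.301	p_ee: -0.608 0.082 0.271	effort: -13.852 4.904 -0.912 -0.189
step 24	q: -0.117 3.705 -1.054 -1.561	dq: -7.354 1.264 -1.432 -2.496	p_ee: -0.600 0.125 0.259	effort: -4.625 -1.515 -0.602 -0.289
step 25	q: -0.261 3.736 -1.082 -1.611	dq: -7.040 1.835 -1.442 -2.544	p_ee: -0.592 0.172 0.242	effort: 4.644 -8.121 -0.411 -0.538
step 26	q: -0.396 3.778 -1.111 -1.661	dq: -6.509 2.343 -1.363 -2.423	p_ee: -0.583 0.220 0.219	effort: 13.161 -13.937 -0.322 -0.898
step 27	q: -0.520 3.829 -1.136 -1.707	dq: -5.876 2.703 -1.207 -2.148	p_ee: -0.574 0.267 0.191	effort: 20.355 -18.314 -0.305 -1.320
step 28	q: -0.630 3.885 -1.159 -1.746	dq: -5.229 2.882 -1.004 -1.778	p_ee: -0.564 0.312 0.159	effort: 26.024 -21.066 -0.321 -1.747
step 29	q: -0.729 3.943 -1.177 -1.778	dq: -4.618 2.891 -0.793 -1.392	p_ee: -0.555 0.352 0.124	effort: 30.218 -22.348 -0.340 -2.127
step 30	q: -0.815 4.000 -1.191 -1.803	dq: -4.066 2.764 -0.600 -1.054	p_ee: -0.546 0.387 0.088	effort: 33.107 -22.479 -0.346 -2.423
step 31	q: -0.891 4.053 -1.202 -1.821	dq: -3.575 2.544 -0.438 -0.795	p_ee: -0.537 0.417 0.052	effort: 34.901 -21.801 -0.337 -2.624
step 32	q: -0.958 4.101 -1.210 -1.835	dq: -3.142 2.266 -0.310 -0.619	p_ee: -0.529 0.441 0.017	effort: 35.819 -20.614 -0.315 -2.735
step 33	q: -1.017 4.144 -1.215 -1.846	dq: -2.760 1.961 -0.212 -0.515	p_ee: -0.521 0.460 -0.015	effort: 36.062 -19.150 -0.283 -2.771
step 34	q: -1.069 4.180 -1.219 -1.856	dq: -2.424 1.649 -0.140 -0.464	p_ee: -0.514 0.474 -0.045	effort: 35.807 -17.576 -0.247 -2.753
step 35	q: -1.114 4.210 -1.221 -1.865	dq: -2.128 1.345 -0.088 -0.446	p_ee: -0.507 0.484 -0.071	effort: 35.200 -16.004 -0.209 -2.699
step 36	q: -1.154 4.234 -1.222 -1.874	dq: -1.867 1.059 -0.051 -0.448	p_ee: -0.502 0.491 -0.094	effort: 34.358 -14.507 -0.171 -2.623
step 37	q: -1.189 4.253 -1.223 -1.883	dq: -1.637 0.797 -0.028 -0.459	p_ee: -0.497 0.495 -0.114	effort: 33.368 -13.125 -0.135 -2.536
step 38	q: -1.220 4.266 -1.224 -1.893	dq: -1.435 0.562 -0.019 -0.470	p_ee: -0.493 0.496 -0.131	effort: 32.293 -11.878 -0.100 -2.447
step 39	q: -1.247 4.276 -1.224 -1.902	dq: -1.258 0.355 -0.016 -0.480	p_ee: -0.490 0.496 -0.145	effort: 31.191 -10.776 -0.069 -2.360
step 40	q: -1.271 4.281 -1.224 -1.912	dq: -1.102 0.176 -0.014 -0.486	p_ee: -0.488 0.494 -0.157	effort: 30.101 -9.820 -0.043 -2.278
step 41	q: -1.291 4.283 -1.225 -1.921	dq: -0.966 0.023 -0.013 -0.488	p_ee: -0.487 0.491 -0.166	effort: 29.046 -9.002 -0.022 -2.202
step 42	q: -1.309 4.282 -1.225 -1.931	dq: -0.847 -0.103 -0.015 -0.486	p_ee: -0.486 0.488 -0.174	effort: 28.037 -8.319 -0.006 -2.132
step 43	q: -1.325 4.279 -1.225 -1.941	dq: -0.744 -0.206 -0.015 -0.480	p_ee: -0.485 0.483 -0.179	effort: 27.089 -7.753 0.007 -2.069
step 44	q: -1.339 4.274 -1.226 -1.950	dq: -0.653 -0.289 -0.017 -0.472	p_ee: -0.485 0.479 -0.183	effort: 26.204 -7.287 0.017 -2.012
step 45	q: -1.352 4.268 -1.226 -1.960	dq: -0.574 -0.353 -0.020 -0.461	p_ee: -0.485 0.474 -0.186
any joint saturated: no
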